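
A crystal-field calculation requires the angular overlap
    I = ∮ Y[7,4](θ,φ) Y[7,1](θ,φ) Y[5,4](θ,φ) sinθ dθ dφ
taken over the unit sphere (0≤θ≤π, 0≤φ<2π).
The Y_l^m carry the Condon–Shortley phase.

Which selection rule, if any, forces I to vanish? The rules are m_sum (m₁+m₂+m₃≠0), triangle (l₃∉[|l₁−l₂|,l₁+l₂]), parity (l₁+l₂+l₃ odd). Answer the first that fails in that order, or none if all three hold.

m₁+m₂+m₃ = 4 + 1 + 4 = 9  ✗
triangle: |7−7|=0 ≤ l₃=5 ≤ 7+7=14
parity: l₁+l₂+l₃ = 19 is odd

m_sum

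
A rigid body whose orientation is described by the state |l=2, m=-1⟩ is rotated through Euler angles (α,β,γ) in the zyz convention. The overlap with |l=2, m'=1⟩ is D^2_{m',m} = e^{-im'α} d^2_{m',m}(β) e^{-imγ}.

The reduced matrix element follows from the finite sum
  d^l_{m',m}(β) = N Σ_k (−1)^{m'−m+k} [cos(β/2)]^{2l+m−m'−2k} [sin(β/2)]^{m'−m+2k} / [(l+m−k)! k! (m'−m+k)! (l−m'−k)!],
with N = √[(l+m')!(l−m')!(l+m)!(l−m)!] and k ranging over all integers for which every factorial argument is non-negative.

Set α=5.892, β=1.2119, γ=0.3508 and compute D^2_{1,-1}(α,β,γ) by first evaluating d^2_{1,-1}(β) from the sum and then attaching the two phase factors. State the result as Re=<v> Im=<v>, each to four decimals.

Re=0.4071 Im=0.3732

First d^2_{1,-1}(β=1.2119), then the phase factors e^{-i(1)α} and e^{-i(-1)γ}:
With c≡cos(β/2)=0.821961 and s≡sin(β/2)=0.569543, N=[6·1·1·6]^{1/2}=6.000000
k∈{0,1} keeps every argument non-negative
  k=0: (−1)^2·6.0000/(2)·0.8220^2·0.5695^2 = +0.657472
  k=1: (−1)^3·6.0000/(6)·0.8220^0·0.5695^4 = -0.105222
d^2_{1,-1}(1.2119) = +0.657472 -0.105222 = +0.552250
Attach z-rotation phases: D = e^{-i(1)(5.8920)}·(+0.552250)·e^{-i(-1)(0.3508)} = +0.407079+0.373185i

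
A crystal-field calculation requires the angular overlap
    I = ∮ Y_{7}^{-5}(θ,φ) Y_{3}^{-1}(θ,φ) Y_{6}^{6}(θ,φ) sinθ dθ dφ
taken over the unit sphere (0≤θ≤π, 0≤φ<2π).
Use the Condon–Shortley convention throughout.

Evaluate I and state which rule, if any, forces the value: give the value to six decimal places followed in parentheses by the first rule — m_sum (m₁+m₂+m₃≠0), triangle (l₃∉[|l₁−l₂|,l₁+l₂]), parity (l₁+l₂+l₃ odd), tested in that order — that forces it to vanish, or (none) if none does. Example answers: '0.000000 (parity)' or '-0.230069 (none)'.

Rules hold: Σm=0, L=16 even, 4≤6≤10.
N = 15·7·13 = 1365
Δ = 4!·10!·2!/17! = 1/2042040
Racah Σ t=1..3: t=1:−1/207360 t=2:+1/57600 t=3:−1/207360 = 1/129600
⇒ 3j(7 3 6; 0 0 0)² = 168/12155, sgn +1
Racah Σ t=2..2: t=2:+1/29030400 = 1/29030400
⇒ 3j(7 3 6; -5 -1 6)² = 99/7735, sgn +1
4πI² = N·(3j₀)²·(3jₘ)² = 4536/18785
I = +1·√(0.241469/4π) = 0.13862003
No selection rule forces the value: the integral is nonzero (none).

0.138620 (none)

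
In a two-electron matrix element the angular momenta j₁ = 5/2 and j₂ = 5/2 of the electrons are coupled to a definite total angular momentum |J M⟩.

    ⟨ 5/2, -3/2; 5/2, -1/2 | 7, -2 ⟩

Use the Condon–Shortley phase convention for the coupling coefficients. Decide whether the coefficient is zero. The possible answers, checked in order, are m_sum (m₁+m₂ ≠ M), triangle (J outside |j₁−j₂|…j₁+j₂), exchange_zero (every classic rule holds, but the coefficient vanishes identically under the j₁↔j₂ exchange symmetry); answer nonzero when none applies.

triangle

m-sum: m₁+m₂ = -3/2+(-1/2) = -2, M = -2  ✓
triangle: need |j₁−j₂| ≤ J ≤ j₁+j₂, i.e. J ∈ [0, 5]; J = 7 is outside ✗ ⇒ coefficient is 0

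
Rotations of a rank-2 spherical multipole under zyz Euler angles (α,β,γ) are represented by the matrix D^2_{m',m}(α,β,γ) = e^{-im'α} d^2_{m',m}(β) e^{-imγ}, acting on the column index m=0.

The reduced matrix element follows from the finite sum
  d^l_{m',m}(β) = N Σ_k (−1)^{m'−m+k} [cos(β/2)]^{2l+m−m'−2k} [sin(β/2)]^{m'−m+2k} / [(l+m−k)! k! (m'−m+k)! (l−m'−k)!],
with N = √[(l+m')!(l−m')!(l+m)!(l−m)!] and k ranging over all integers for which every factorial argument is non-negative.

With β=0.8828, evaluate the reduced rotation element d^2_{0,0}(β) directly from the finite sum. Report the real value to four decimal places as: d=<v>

d=0.1048

d^2_{0,0}(β=0.8828) via the finite sum:
With c≡cos(β/2)=0.904154 and s≡sin(β/2)=0.427206, N=[2·2·2·2]^{1/2}=4.000000
The bounds max(0,m−m')=0 and min(l+m,l−m')=2 give 3 terms
  k=0: (−1)^0·4.0000/(4)·0.9042^4·0.4272^0 = +0.668299
  k=1: (−1)^1·4.0000/(1)·0.9042^2·0.4272^2 = -0.596787
  k=2: (−1)^2·4.0000/(4)·0.9042^0·0.4272^4 = +0.033308
d^2_{0,0}(0.8828) = +0.668299 -0.596787 +0.033308 = +0.104820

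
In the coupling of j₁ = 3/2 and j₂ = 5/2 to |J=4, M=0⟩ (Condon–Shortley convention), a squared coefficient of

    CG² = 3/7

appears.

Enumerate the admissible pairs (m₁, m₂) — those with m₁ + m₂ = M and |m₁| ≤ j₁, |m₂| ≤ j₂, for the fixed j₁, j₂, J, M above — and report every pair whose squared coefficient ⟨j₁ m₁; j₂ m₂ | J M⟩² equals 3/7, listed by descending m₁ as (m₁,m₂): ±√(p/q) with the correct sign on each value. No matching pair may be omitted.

(1/2,-1/2): +√(3/7); (-1/2,1/2): +√(3/7)

Admissible pairs with m₁+m₂ = M = 0: (-3/2,3/2), (-1/2,1/2), (1/2,-1/2), (3/2,-3/2)
  (m₁,m₂)=(3/2,-3/2): CG² = 1/14, CG = +√(1/14)
  (m₁,m₂)=(1/2,-1/2): CG² = 3/7, CG = +√(3/7)   ← matches the target
  (m₁,m₂)=(-1/2,1/2): CG² = 3/7, CG = +√(3/7)   ← matches the target
  (m₁,m₂)=(-3/2,3/2): CG² = 1/14, CG = +√(1/14)
Pairs with CG² = 3/7: (1/2,-1/2): +√(3/7); (-1/2,1/2): +√(3/7)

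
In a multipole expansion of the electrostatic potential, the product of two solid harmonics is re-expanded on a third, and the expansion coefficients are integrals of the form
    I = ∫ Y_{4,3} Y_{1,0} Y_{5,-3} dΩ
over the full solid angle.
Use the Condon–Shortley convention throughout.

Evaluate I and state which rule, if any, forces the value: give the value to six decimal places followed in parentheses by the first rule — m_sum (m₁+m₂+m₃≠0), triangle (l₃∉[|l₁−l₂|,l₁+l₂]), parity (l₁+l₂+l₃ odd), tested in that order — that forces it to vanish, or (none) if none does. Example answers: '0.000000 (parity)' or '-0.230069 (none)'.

m-sum 0 ✓  L=10 even ✓  3≤5≤5 ✓
Π(2lᵢ+1) = 9×3×11 = 297
triangle coeff Δ(4,1,5) = 1/495
Σ_t [0,0]: t=0:+1/576 = 1/576
(3j)²=5/99 [(4 1 5; 0 0 0)], sign=-1
Σ_t [0,0]: t=0:+1/5040 = 1/5040
(3j)²=16/495 [(4 1 5; 3 0 -3)], sign=+1
⇒ 4πI² = 16/33
I = (-1)√(16/33/(4π)) = -0.19642560
No selection rule forces the value: the integral is nonzero (none).

-0.196426 (none)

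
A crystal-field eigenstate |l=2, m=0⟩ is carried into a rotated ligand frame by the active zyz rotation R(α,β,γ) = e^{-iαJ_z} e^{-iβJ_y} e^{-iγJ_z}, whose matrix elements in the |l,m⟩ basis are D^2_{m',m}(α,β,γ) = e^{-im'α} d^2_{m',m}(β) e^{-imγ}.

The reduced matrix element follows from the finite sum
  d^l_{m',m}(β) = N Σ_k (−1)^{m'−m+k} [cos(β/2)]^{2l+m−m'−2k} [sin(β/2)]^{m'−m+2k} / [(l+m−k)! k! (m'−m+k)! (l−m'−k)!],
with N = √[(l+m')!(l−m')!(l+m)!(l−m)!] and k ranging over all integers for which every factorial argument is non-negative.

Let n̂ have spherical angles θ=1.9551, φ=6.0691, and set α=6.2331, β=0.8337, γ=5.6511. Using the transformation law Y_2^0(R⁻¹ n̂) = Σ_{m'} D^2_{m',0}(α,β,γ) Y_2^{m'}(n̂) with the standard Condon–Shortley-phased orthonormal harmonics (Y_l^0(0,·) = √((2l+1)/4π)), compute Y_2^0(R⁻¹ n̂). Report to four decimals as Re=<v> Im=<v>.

Need the full column D^2_{m',0} for m'=−2..2 at α=6.2331, β=0.8337, γ=5.6511.
cos(β/2)=0.914369, sin(β/2)=0.404882
d^2_{-2,0}: single k=2 term ⇒ +0.335719;  D = +0.334036-0.033573i
d^2_{-1,0}: k∈[1..2] ⇒ +0.758173 -0.148656 = +0.609517;  D = +0.608753-0.030515i
d^2_{0,0}: k∈[0..2] ⇒ +0.699014 -0.548227 +0.026873 = +0.177660;  D = +0.177660+0.000000i
d^2_{1,0}: k∈[0..1] ⇒ -0.758173 +0.148656 = -0.609517;  D = -0.608753-0.030515i
d^2_{2,0}: single k=0 term ⇒ +0.335719;  D = +0.334036+0.033573i
Y_2^{m'}(θ=1.9551,φ=6.0691) and Σ D·Y over m':
  (+0.3340-0.0336i)·(+0.3020+0.1378i)  (+0.6088-0.0305i)·(-0.2624-0.0570i)  (+0.1777+0.0000i)·(-0.1824+0.0000i)  (-0.6088-0.0305i)·(+0.2624-0.0570i)  (+0.3340+0.0336i)·(+0.3020-0.1378i)
Y_2^0(R⁻¹ n̂) = -0.144319+0.000000i

Re=-0.1443 Im=0.0000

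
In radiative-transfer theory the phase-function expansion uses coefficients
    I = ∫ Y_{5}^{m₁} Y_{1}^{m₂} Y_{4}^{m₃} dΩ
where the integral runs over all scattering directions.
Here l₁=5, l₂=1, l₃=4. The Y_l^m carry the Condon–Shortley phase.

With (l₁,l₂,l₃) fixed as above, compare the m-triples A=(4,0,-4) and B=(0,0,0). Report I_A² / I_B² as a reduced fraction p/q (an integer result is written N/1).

l's match ⇒ only the (l;m) 3-j factors differ between A and B.
A: triangle coeff Δ(5,1,4) = 1/495; Σ_t [1,1]: t=1:−1/40320 = -1/40320; (3j)²=1/55 [(5 1 4; 4 0 -4)], sign=-1
B: triangle coeff Δ(5,1,4) = 1/495; Σ_t [1,1]: t=1:−1/576 = -1/576; (3j)²=5/99 [(5 1 4; 0 0 0)], sign=-1
I_A²/I_B² = (1/55)/(5/99) = 9/25

9/25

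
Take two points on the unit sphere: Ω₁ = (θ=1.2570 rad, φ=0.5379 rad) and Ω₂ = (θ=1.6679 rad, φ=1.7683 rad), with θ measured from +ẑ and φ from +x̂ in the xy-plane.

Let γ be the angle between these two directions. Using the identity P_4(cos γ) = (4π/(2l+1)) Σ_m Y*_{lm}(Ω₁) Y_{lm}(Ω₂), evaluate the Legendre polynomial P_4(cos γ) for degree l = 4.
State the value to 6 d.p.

0.097301

Expand P_4 via completeness: Σ_{m} conj(Y_{4,m}) at Ω₁ times Y_{4,m} at Ω₂ —
  term(m=-4) = (0.032669, 0.153866)   from Y*(Ω₁)=(-0.198750, 0.302826), Y(Ω₂)=(0.305642, -0.308477)
  term(m=-3) = (0.033921, -0.020779)   from Y*(Ω₁)=(-0.014260, 0.332170), Y(Ω₂)=(-0.066815, -0.099250)
  term(m=-2) = (-0.024248, -0.019641)   from Y*(Ω₁)=(-0.047882, -0.088700), Y(Ω₂)=(0.285736, -0.119129)
  term(m=-1) = (-0.014492, 0.040916)   from Y*(Ω₁)=(-0.278295, -0.166025), Y(Ω₂)=(-0.026283, -0.131343)
  term(m=+0) = (0.013988, 0.000000)   from Y*(Ω₁)=(0.048596, -0.000000), Y(Ω₂)=(0.287854, 0.000000)
  term(m=+1) = (-0.014492, -0.040916)   from Y*(Ω₁)=(0.278295, -0.166025), Y(Ω₂)=(0.026283, -0.131343)
  term(m=+2) = (-0.024248, 0.019641)   from Y*(Ω₁)=(-0.047882, 0.088700), Y(Ω₂)=(0.285736, 0.119129)
  term(m=+3) = (0.033921, 0.020779)   from Y*(Ω₁)=(0.014260, 0.332170), Y(Ω₂)=(0.066815, -0.099250)
  term(m=+4) = (0.032669, -0.153866)   from Y*(Ω₁)=(-0.198750, -0.302826), Y(Ω₂)=(0.305642, 0.308477)
Total Σ_m = (0.069686, 0.000000). Multiply by 1.396263: (0.097301, 0.000000). P_4(cos γ) = 0.097301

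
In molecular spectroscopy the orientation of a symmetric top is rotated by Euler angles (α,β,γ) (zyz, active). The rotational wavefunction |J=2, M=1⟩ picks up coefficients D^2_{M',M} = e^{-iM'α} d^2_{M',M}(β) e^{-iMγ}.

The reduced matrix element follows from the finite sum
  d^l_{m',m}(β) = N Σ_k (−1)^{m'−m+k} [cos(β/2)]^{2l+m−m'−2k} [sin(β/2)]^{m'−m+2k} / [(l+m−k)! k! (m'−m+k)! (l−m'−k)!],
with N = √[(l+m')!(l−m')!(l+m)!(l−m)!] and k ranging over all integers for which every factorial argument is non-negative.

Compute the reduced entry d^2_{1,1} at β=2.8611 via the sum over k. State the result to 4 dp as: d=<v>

d^2_{1,1}(β=2.8611) via the finite sum:
Half-angle: c=0.139787, s=0.990182. N=√(6·1·6·1)=6.000000
k∈{0,1} keeps every argument non-negative
  k=0: (−1)^0·6.0000/(6)·0.1398^4·0.9902^0 = +0.000382
  k=1: (−1)^1·6.0000/(2)·0.1398^2·0.9902^2 = -0.057476
d^2_{1,1}(2.8611) = +0.000382 -0.057476 = -0.057094

d=-0.0571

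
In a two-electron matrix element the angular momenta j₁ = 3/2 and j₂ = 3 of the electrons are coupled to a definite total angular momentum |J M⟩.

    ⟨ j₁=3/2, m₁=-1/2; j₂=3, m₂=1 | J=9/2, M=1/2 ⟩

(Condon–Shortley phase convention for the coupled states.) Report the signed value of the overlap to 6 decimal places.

+0.597614

j₁+j₂−J=0  J+j₁−j₂=3  J−j₁+j₂=6  j₁+j₂+J+1=10
(j₁±m₁, j₂±m₂, J±M) = (1,2,4,2,5,4)
P² = 23040/7
sum k=0..0:
  [0] +1/96 = 1/96
S = 1/96
C² = P²·S² = 5/14 ; C = +0.597614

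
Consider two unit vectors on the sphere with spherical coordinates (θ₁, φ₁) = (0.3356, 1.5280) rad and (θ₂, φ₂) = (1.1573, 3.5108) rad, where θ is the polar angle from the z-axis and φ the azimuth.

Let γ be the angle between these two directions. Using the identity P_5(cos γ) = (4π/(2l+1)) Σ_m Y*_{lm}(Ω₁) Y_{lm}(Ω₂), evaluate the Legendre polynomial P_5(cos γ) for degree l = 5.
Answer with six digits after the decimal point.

0.342672

Addition theorem: P_5(cos γ) = (4π/11) Σ_m Y*_{lm}(Ω₁) Y_{lm}(Ω₂), m = −5…5:
  [-5]  conj(Y_{5,-5})(Ω₁) = +0.000382+0.001757i ; Y_{5,-5}(Ω₂) = +0.081222+0.287605i ; Δ = -0.000474+0.000253i
  [-4]  conj(Y_{5,-4})(Ω₁) = +0.016065-0.002777i ; Y_{5,-4}(Ω₂) = +0.038910-0.412857i ; Δ = -0.000522-0.006740i
  [-3]  conj(Y_{5,-3})(Ω₁) = -0.011113-0.086081i ; Y_{5,-3}(Ω₂) = -0.053775+0.107677i ; Δ = +0.009867+0.003432i
  [-2]  conj(Y_{5,-2})(Ω₁) = -0.289588+0.024847i ; Y_{5,-2}(Ω₂) = -0.217754+0.198197i ; Δ = +0.058134-0.062806i
  [-1]  conj(Y_{5,-1})(Ω₁) = +0.023512+0.549060i ; Y_{5,-1}(Ω₂) = +0.195007-0.075458i ; Δ = +0.046016+0.105297i
  [+0]  conj(Y_{5,0})(Ω₁) = +0.294535-0.000000i ; Y_{5,0}(Ω₂) = +0.250960+0.000000i ; Δ = +0.073916+0.000000i
  [+1]  conj(Y_{5,1})(Ω₁) = -0.023512+0.549060i ; Y_{5,1}(Ω₂) = -0.195007-0.075458i ; Δ = +0.046016-0.105297i
  [+2]  conj(Y_{5,2})(Ω₁) = -0.289588-0.024847i ; Y_{5,2}(Ω₂) = -0.217754-0.198197i ; Δ = +0.058134+0.062806i
  [+3]  conj(Y_{5,3})(Ω₁) = +0.011113-0.086081i ; Y_{5,3}(Ω₂) = +0.053775+0.107677i ; Δ = +0.009867-0.003432i
  [+4]  conj(Y_{5,4})(Ω₁) = +0.016065+0.002777i ; Y_{5,4}(Ω₂) = +0.038910+0.412857i ; Δ = -0.000522+0.006740i
  [+5]  conj(Y_{5,5})(Ω₁) = -0.000382+0.001757i ; Y_{5,5}(Ω₂) = -0.081222+0.287605i ; Δ = -0.000474-0.000253i
Total Σ_m = +0.299959+0.000000i. Multiply by 1.142397: +0.342672+0.000000i. P_5(cos γ) = 0.342672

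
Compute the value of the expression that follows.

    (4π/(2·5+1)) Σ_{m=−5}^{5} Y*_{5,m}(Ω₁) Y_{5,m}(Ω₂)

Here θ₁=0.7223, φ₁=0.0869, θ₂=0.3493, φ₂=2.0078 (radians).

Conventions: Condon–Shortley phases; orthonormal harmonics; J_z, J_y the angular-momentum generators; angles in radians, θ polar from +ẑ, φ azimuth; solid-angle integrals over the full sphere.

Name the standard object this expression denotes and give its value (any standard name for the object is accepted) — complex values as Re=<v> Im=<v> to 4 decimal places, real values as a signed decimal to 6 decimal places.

Legendre polynomial (addition theorem), -0.218948

This sum is the spherical-harmonic addition theorem: it equals the Legendre polynomial P_l(cos γ) of the angle γ between the two directions.
Expand P_5 via completeness: Σ_{m} conj(Y_{5,m}) at Ω₁ times Y_{5,m} at Ω₂ —
  m=-5: (+0.053170+0.024675i) × (-0.001781+0.001256i) = -0.000126+0.000023i  (running Σ = -0.000126+0.000023i)
  m=-4: (+0.197782+0.071659i) × (-0.003335-0.018623i) = +0.000675-0.003922i  (running Σ = +0.000549-0.003900i)
  m=-3: (+0.392744+0.104773i) × (+0.093089+0.024742i) = +0.033968+0.019471i  (running Σ = +0.034517+0.015571i)
  m=-2: (+0.377038+0.066197i) × (-0.197339+0.235822i) = -0.090015+0.075850i  (running Σ = -0.055498+0.091422i)
  m=-1: (-0.047740-0.004159i) × (-0.232351-0.497406i) = +0.009024+0.024713i  (running Σ = -0.046474+0.116134i)
  m=0: (-0.389683-0.000000i) × (+0.253304+0.000000i) = -0.098708-0.000000i  (running Σ = -0.145182+0.116134i)
  m=1: (+0.047740-0.004159i) × (+0.232351-0.497406i) = +0.009024-0.024713i  (running Σ = -0.136159+0.091422i)
  m=2: (+0.377038-0.066197i) × (-0.197339-0.235822i) = -0.090015-0.075850i  (running Σ = -0.226173+0.015571i)
  m=3: (-0.392744+0.104773i) × (-0.093089+0.024742i) = +0.033968-0.019471i  (running Σ = -0.192205-0.003900i)
  m=4: (+0.197782-0.071659i) × (-0.003335+0.018623i) = +0.000675+0.003922i  (running Σ = -0.191531+0.000023i)
  m=5: (-0.053170+0.024675i) × (+0.001781+0.001256i) = -0.000126-0.000023i  (running Σ = -0.191656+0.000000i)
Total Σ_m = -0.191656+0.000000i. Multiply by 1.142397: -0.218948+0.000000i. P_5(cos γ) = -0.218948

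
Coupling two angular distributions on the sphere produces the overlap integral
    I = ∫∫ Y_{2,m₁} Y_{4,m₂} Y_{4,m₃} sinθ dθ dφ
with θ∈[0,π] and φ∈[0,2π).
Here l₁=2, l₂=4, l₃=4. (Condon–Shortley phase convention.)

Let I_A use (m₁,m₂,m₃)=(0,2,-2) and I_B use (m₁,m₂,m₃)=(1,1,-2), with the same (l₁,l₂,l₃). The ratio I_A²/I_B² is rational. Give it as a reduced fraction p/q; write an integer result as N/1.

Shared (l₁,l₂,l₃)=(2,4,4): N and (l;000)² cancel in I_A²/I_B².
A: Δ = 2!·2!·6!/11! = 1/13860; Racah Σ t=0..2: t=0:+1/2880 t=1:−1/120 t=2:+1/192 = -1/360; ⇒ 3j(2 4 4; 0 2 -2)² = 16/3465, sgn -1
B: Δ = 2!·2!·6!/11! = 1/13860; Racah Σ t=0..1: t=0:+1/240 t=1:−1/96 = -1/160; ⇒ 3j(2 4 4; 1 1 -2)² = 27/1540, sgn -1
I_A²/I_B² = (16/3465)/(27/1540) = 64/243

64/243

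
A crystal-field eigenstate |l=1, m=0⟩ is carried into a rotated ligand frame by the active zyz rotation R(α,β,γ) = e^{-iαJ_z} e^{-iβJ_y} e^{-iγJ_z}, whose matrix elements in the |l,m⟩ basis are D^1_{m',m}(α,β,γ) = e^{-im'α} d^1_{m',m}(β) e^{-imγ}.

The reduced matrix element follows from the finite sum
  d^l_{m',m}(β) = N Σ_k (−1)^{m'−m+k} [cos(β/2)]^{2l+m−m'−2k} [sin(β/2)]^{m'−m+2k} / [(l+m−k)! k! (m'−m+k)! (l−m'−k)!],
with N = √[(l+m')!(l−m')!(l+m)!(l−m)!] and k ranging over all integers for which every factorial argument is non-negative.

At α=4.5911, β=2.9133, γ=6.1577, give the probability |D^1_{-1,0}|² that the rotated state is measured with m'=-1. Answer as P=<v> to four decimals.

D^1_{-1,0}(4.5911,2.9133,6.1577) = e^{-i·-1·4.5911}·d^1_{-1,0}(2.9133)·e^{-i·0·6.1577}. Compute d first:
c=cos(2.913300/2)=0.113899, s=sin(2.913300/2)=0.993492; N=√[1·2·1·1]=1.414214
k: max(0,(0)−(-1))=1 … min(1+(0),1−(-1))=1
  k=1: (−1)^0·1.4142/(1)·0.1139^1·0.9935^1 = +0.160029
d^1_{-1,0}(2.9133) = +0.160029
|D^1_{-1,0}|² = |d^1_{-1,0}(β)|² = (+0.160029)² = 0.025609 (the z-rotation phases have unit modulus)

P=0.0256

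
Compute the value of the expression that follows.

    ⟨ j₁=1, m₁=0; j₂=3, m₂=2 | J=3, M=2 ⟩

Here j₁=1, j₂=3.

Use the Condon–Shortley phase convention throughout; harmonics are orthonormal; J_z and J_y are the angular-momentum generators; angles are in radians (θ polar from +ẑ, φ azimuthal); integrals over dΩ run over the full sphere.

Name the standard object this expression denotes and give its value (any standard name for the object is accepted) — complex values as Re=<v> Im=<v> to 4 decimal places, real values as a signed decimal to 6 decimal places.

Clebsch–Gordan coefficient, −√(1/3) ≈ -0.577350

This is a Clebsch–Gordan (vector-coupling) coefficient.
√[7·1!1!5!/8! · 1!1!5!1!5!1!] = √(300)
  +(−1)^0/∏(0,1,1,5,0,0)! = 1/120  (running 1/120)
  +(−1)^1/∏(1,0,0,4,1,1)! = -1/24  (running -1/30)
⟨..|..⟩ = √(300)·(-1/30) = -0.577350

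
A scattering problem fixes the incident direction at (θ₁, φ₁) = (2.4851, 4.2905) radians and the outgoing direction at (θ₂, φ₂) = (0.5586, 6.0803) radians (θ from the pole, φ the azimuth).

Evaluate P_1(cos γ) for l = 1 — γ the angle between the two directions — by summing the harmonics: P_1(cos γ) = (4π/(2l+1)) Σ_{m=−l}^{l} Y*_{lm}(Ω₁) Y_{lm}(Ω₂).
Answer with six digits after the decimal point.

-0.742010

Term-by-term m-sum for l=1 (normalisation 4π/3 = 4.188790):
  m=-1: (-0.086348, -0.192380) × (0.179356, 0.036896) = (-0.008389, -0.037690)  (running Σ = (-0.008389, -0.037690))
  m=0: (-0.387041, -0.000000) × (0.414334, 0.000000) = (-0.160364, -0.000000)  (running Σ = (-0.168753, -0.037690))
  m=1: (0.086348, -0.192380) × (-0.179356, 0.036896) = (-0.008389, 0.037690)  (running Σ = (-0.177142, 0.000000))
Total Σ_m = (-0.177142, 0.000000). Multiply by 4.188790: (-0.742010, 0.000000). P_1(cos γ) = -0.742010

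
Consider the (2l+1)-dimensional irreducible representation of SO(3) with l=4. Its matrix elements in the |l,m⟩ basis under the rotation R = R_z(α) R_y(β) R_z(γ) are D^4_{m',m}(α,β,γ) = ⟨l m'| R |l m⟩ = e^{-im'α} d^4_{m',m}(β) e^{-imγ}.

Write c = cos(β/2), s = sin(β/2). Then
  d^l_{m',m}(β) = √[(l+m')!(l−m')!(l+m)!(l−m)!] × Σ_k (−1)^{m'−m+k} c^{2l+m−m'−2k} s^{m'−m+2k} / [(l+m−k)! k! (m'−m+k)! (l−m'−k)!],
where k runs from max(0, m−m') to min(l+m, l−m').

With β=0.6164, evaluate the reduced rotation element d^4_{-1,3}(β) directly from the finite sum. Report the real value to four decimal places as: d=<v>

d=0.0867

d^4_{-1,3}(β=0.6164) via the finite sum:
With c≡cos(β/2)=0.952881 and s≡sin(β/2)=0.303344, N=[6·120·5040·1]^{1/2}=1904.940944
k: max(0,(3)−(-1))=4 … min(4+(3),4−(-1))=5
  k=4: (−1)^0·1904.9409/(144)·0.9529^4·0.3033^4 = +0.092345
  k=5: (−1)^1·1904.9409/(240)·0.9529^2·0.3033^6 = -0.005615
d^4_{-1,3}(0.6164) = +0.092345 -0.005615 = +0.086730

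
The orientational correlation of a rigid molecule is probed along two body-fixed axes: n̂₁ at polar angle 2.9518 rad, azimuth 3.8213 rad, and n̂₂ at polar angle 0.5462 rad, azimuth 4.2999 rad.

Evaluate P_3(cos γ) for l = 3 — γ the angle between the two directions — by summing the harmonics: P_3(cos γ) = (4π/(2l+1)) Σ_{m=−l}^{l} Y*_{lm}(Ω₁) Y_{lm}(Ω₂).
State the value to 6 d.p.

0.064371

Expand P_3 via completeness: Σ_{m} conj(Y_{3,m}) at Ω₁ times Y_{3,m} at Ω₂ —
  term(m=-3) = +0.000022-0.000162i   from Y*(Ω₁)=+0.001265-0.002500i, Y(Ω₂)=+0.055258-0.019133i
  term(m=-2) = -0.004847+0.006881i   from Y*(Ω₁)=-0.007494-0.034925i, Y(Ω₂)=-0.159894-0.173080i
  term(m=-1) = +0.092050-0.047758i   from Y*(Ω₁)=-0.181240-0.146474i, Y(Ω₂)=-0.178403+0.407690i
  term(m=+0) = -0.138593-0.000000i   from Y*(Ω₁)=-0.667735-0.000000i, Y(Ω₂)=+0.207556+0.000000i
  term(m=+1) = +0.092050+0.047758i   from Y*(Ω₁)=+0.181240-0.146474i, Y(Ω₂)=+0.178403+0.407690i
  term(m=+2) = -0.004847-0.006881i   from Y*(Ω₁)=-0.007494+0.034925i, Y(Ω₂)=-0.159894+0.173080i
  term(m=+3) = +0.000022+0.000162i   from Y*(Ω₁)=-0.001265-0.002500i, Y(Ω₂)=-0.055258-0.019133i
Σ over m = +0.035858-0.000000i; ×(4π/7) → +0.064371-0.000000i. Real part: 0.064371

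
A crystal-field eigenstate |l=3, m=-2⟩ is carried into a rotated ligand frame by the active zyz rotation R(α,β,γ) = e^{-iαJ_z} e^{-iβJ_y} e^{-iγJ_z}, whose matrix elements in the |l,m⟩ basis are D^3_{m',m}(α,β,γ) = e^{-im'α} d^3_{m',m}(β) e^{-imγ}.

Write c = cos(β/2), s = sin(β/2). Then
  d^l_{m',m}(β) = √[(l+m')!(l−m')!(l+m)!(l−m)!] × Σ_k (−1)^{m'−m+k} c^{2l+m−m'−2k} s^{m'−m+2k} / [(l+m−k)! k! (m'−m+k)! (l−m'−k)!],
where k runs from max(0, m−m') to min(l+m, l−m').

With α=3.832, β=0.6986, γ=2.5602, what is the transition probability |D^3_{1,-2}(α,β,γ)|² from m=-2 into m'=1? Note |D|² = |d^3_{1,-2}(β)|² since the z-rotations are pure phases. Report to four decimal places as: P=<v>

P=0.0386

Split into d^3_{1,-2}(β=0.6986) × two z-phases.
Half-angle: c=0.939613, s=0.342240. N=√(24·2·1·120)=75.894664
The bounds max(0,m−m')=0 and min(l+m,l−m')=1 give 2 terms
  k=0: (−1)^3·75.8947/(12)·0.9396^3·0.3422^3 = -0.210315
  k=1: (−1)^4·75.8947/(24)·0.9396^1·0.3422^5 = +0.013951
d^3_{1,-2}(0.6986) = -0.210315 +0.013951 = -0.196364
|D^3_{1,-2}|² = |d^3_{1,-2}(β)|² = (-0.196364)² = 0.038559 (the z-rotation phases have unit modulus)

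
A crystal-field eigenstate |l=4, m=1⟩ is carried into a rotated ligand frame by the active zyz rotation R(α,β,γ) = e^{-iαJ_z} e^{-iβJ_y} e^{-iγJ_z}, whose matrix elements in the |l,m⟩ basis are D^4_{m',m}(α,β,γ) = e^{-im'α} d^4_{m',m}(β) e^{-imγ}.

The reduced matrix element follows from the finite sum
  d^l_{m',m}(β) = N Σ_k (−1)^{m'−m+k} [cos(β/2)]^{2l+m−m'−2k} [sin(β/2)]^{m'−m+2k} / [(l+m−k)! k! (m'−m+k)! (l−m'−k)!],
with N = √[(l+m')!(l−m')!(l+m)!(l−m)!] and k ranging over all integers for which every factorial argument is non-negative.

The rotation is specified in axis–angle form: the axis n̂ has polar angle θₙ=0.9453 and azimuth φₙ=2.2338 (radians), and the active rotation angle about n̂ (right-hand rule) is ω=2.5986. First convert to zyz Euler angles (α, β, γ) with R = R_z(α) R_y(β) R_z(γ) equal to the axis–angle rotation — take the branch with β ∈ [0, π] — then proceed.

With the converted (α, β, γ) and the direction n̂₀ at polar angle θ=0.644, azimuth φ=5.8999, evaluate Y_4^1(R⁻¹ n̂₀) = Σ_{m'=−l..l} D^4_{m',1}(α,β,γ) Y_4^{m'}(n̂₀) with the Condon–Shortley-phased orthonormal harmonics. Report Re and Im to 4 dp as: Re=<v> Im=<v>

Axis–angle → zyz. n̂ = (sinθₙcosφₙ, sinθₙsinφₙ, cosθₙ) = (-0.498958, +0.638929, +0.585500), ω = 2.5986.
R = I cosω + sinω [n̂]ₓ + (1−cosω) n̂n̂ᵀ gives
  R = [-0.394056, -0.894272, -0.212125; -0.289216, -0.098422, +0.952191; -0.872395, +0.436567, -0.219854]
β = atan2(√(R₁₃²+R₂₃²), R₃₃) = 1.792461; α = atan2(R₂₃, R₁₃) mod 2π = 1.789993; γ = atan2(R₃₂, −R₃₁) mod 2π = 0.463986
Need the full column D^4_{m',1} for m'=−4..4 at α=1.7900, β=1.7925, γ=0.4640.
cos(β/2)=0.624558, sin(β/2)=0.780978
d^4_{-4,1}: single k=5 term ⇒ +0.529673;  D = +0.485180+0.212492i
d^4_{-3,1}: k∈[4..5] ⇒ +0.748801 -0.702506 = +0.046296;  D = +0.008907-0.045431i
d^4_{-2,1}: k∈[3..5] ⇒ +0.640172 -1.501481 +0.469550 = -0.391759;  D = +0.391631-0.010025i
d^4_{-1,1}: k∈[2..5] ⇒ +0.362006 -1.698121 +1.327611 -0.138392 = -0.146897;  D = -0.035601-0.142518i
d^4_{0,1}: k∈[1..4] ⇒ +0.129469 -1.214640 +1.899240 -0.494949 = +0.319119;  D = +0.285380-0.142811i
d^4_{1,1}: k∈[0..3] ⇒ +0.023152 -0.543009 +1.698121 -0.885074 = +0.293191;  D = -0.185081-0.227389i
d^4_{2,1}: k∈[0..2] ⇒ -0.122825 +0.960258 -1.000987 = -0.163554;  D = +0.101362-0.128358i
d^4_{3,1}: k∈[0..1] ⇒ +0.287333 -0.748801 = -0.461468;  D = -0.415684-0.200399i
d^4_{4,1}: single k=0 term ⇒ -0.338747;  D = -0.077235+0.329825i
Y_4^{m'}(θ=0.644,φ=5.8999) and Σ D·Y over m':
  (+0.4852+0.2125i)·(+0.0022+0.0575i)  (+0.0089-0.0454i)·(+0.0885+0.1977i)  (+0.3916-0.0100i)·(+0.3020+0.2908i)  (-0.0356-0.1425i)·(+0.3111+0.1254i)  (+0.2854-0.1428i)·(-0.1979+0.0000i)  (-0.1851-0.2274i)·(-0.3111+0.1254i)  (+0.1014-0.1284i)·(+0.3020-0.2908i)  (-0.4157-0.2004i)·(-0.0885+0.1977i)  (-0.0772+0.3298i)·(+0.0022-0.0575i)
Y_4^1(R⁻¹ n̂) = +0.244693+0.036394i

Re=0.2447 Im=0.0364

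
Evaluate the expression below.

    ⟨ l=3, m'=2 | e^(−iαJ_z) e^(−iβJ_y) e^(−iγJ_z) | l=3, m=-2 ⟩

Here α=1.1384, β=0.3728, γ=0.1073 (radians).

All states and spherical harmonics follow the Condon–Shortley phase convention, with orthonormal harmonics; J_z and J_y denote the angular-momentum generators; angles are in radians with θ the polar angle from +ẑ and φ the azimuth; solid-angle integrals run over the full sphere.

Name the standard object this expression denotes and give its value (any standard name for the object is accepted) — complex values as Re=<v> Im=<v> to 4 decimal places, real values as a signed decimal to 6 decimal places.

Wigner D-matrix element, Re=-0.0027 Im=-0.0050

This is a Wigner D-matrix element — the rotation-matrix element ⟨l m'| R(α,β,γ) |l m⟩ in the angular-momentum basis.
Split into d^3_{2,-2}(β=0.3728) × two z-phases.
With c≡cos(β/2)=0.982678 and s≡sin(β/2)=0.185322, N=[120·1·1·120]^{1/2}=120.000000
Admissible k: 0..1 (factorial args all ≥0)
  k=0: (−1)^4·120.0000/(24)·0.9827^2·0.1853^4 = +0.005695
  k=1: (−1)^5·120.0000/(120)·0.9827^0·0.1853^6 = -0.000041
d^3_{2,-2}(0.3728) = +0.005695 -0.000041 = +0.005655
Phases: e^{-i·(2)·1.1384}=-0.648798-0.760961i, e^{-i·(-2)·0.1073}=+0.977062+0.212957i ⇒ D=-0.002668-0.004986i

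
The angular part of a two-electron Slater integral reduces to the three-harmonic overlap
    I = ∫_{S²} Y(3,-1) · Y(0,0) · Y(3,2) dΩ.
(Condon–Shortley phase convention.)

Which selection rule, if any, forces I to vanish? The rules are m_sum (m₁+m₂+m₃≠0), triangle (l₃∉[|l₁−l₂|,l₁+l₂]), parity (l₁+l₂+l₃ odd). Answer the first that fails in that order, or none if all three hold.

m_sum

m₁+m₂+m₃ = -1 + 0 + 2 = 1  ✗
triangle: |3−0|=3 ≤ l₃=3 ≤ 3+0=3
parity: l₁+l₂+l₃ = 6 is even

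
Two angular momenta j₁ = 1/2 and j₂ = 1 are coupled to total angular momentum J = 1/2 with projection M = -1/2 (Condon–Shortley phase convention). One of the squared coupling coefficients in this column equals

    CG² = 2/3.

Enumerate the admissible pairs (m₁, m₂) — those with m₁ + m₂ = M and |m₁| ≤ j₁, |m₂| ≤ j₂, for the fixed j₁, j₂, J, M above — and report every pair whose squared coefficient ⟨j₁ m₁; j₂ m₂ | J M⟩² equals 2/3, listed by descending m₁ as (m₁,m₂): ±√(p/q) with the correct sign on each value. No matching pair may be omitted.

(1/2,-1): +√(2/3)

Admissible pairs with m₁+m₂ = M = -1/2: (-1/2,0), (1/2,-1)
  (m₁,m₂)=(1/2,-1): CG² = 2/3, CG = +√(2/3)   ← matches the target
  (m₁,m₂)=(-1/2,0): CG² = 1/3, CG = −√(1/3)
Pairs with CG² = 2/3: (1/2,-1): +√(2/3)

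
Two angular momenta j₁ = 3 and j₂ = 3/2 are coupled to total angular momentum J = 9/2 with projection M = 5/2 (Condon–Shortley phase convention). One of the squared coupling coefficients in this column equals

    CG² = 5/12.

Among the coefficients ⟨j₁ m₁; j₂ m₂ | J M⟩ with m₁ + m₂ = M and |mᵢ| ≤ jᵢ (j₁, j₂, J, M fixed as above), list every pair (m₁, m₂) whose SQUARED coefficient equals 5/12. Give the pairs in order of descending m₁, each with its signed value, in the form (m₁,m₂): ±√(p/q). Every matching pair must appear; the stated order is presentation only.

(1,3/2): +√(5/12)

Admissible pairs with m₁+m₂ = M = 5/2: (1,3/2), (2,1/2), (3,-1/2)
  (m₁,m₂)=(3,-1/2): CG² = 1/12, CG = +√(1/12)
  (m₁,m₂)=(2,1/2): CG² = 1/2, CG = +√(1/2)
  (m₁,m₂)=(1,3/2): CG² = 5/12, CG = +√(5/12)   ← matches the target
Pairs with CG² = 5/12: (1,3/2): +√(5/12)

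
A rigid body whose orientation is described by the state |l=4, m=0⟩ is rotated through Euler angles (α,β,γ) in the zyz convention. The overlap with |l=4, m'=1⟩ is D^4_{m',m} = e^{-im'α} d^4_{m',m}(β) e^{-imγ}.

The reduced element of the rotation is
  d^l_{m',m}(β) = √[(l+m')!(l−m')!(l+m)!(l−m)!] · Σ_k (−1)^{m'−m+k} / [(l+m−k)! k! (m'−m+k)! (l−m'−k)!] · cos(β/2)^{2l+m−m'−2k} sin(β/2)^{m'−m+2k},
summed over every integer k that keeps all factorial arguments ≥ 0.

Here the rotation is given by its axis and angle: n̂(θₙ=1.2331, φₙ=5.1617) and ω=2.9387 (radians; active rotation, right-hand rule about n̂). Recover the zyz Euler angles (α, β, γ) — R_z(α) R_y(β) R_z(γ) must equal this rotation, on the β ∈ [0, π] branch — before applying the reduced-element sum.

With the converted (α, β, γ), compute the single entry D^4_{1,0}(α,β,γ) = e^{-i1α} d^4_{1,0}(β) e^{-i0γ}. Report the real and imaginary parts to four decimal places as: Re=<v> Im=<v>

Re=0.0443 Im=0.2908

Axis–angle → zyz. n̂ = (sinθₙcosφₙ, sinθₙsinφₙ, cosθₙ) = (+0.409813, -0.849873, +0.331314), ω = 2.9387.
R = I cosω + sinω [n̂]ₓ + (1−cosω) n̂n̂ᵀ gives
  R = [-0.647039, -0.756195, +0.097517; -0.622673, +0.450264, -0.639953; +0.440021, -0.474796, -0.762201]
β = atan2(√(R₁₃²+R₂₃²), R₃₃) = 2.437503; α = atan2(R₂₃, R₁₃) mod 2π = 4.863607; γ = atan2(R₃₂, −R₃₁) mod 2π = 3.964985
First d^4_{1,0}(β=2.4375), then the phase factors e^{-i(1)α} and e^{-i(0)γ}:
c=cos(2.437503/2)=0.344818, s=sin(2.437503/2)=0.938670; N=√[120·6·24·24]=643.987578
The bounds max(0,m−m')=0 and min(l+m,l−m')=3 give 4 terms
  k=0: (−1)^1·643.9876/(144)·0.3448^7·0.9387^1 = -0.002433
  k=1: (−1)^2·643.9876/(24)·0.3448^5·0.9387^3 = +0.108182
  k=2: (−1)^3·643.9876/(24)·0.3448^3·0.9387^5 = -0.801678
  k=3: (−1)^4·643.9876/(144)·0.3448^1·0.9387^7 = +0.990134
d^4_{1,0}(2.4375) = -0.002433 +0.108182 -0.801678 +0.990134 = +0.294205
D = (+0.150642+0.988588i)·(+0.294205)·(+1.000000+0.000000i) = +0.044320+0.290848i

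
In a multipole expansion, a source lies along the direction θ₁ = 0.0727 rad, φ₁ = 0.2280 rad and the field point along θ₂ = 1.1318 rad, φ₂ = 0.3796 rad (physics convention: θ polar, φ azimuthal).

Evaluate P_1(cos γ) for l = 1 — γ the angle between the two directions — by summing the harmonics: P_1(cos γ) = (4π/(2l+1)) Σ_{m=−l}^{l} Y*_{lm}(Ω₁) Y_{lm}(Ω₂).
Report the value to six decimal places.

Summing Y*_{l m}(θ₁,φ₁)·Y_{l m}(θ₂,φ₂) over m ∈ [−1, 1]; prefactor 4π/(2·1+1) = 4.188790:
  [-1]  conj(Y_{1,-1})(Ω₁) = +0.024446+0.005672i ; Y_{1,-1}(Ω₂) = +0.290471-0.115883i ; Δ = +0.007758-0.001185i
  [+0]  conj(Y_{1,0})(Ω₁) = +0.487312-0.000000i ; Y_{1,0}(Ω₂) = +0.207671+0.000000i ; Δ = +0.101201+0.000000i
  [+1]  conj(Y_{1,1})(Ω₁) = -0.024446+0.005672i ; Y_{1,1}(Ω₂) = -0.290471-0.115883i ; Δ = +0.007758+0.001185i
Σ over m = +0.116717+0.000000i; ×(4π/3) → +0.488903+0.000000i. Real part: 0.488903

0.488903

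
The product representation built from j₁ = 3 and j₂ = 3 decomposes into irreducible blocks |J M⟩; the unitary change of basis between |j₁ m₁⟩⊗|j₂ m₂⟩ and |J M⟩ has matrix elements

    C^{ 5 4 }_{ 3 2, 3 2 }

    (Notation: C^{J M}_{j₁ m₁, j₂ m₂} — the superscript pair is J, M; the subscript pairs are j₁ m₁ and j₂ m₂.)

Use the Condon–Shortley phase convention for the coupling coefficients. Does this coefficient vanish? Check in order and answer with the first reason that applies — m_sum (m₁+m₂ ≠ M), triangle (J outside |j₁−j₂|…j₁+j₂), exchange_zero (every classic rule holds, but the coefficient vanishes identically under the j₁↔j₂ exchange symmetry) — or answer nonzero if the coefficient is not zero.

exchange_zero

m-sum: m₁+m₂ = 2+2 = 4, M = 4  ✓
triangle: |j₁−j₂| = 0 ≤ J = 5 ≤ j₁+j₂ = 6  ✓
exchange: j₁=j₂ and m₁=m₂, and (−1)^(j₁+j₂−J) = (−1)^1 = −1 forces ⟨j₁m₁;j₂m₂|JM⟩ = −⟨j₂m₂;j₁m₁|JM⟩ = −⟨j₁m₁;j₂m₂|JM⟩ ⇒ the coefficient vanishes identically
Racah sum check: Σ_k collapses to 0 ⇒ CG = 0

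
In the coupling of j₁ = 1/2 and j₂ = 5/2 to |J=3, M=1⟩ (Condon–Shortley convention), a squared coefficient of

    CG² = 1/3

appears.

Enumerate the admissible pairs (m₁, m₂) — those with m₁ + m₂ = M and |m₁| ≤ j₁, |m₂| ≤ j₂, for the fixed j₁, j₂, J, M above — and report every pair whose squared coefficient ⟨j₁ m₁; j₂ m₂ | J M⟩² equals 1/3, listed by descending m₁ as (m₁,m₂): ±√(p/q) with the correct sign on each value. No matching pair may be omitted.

Admissible pairs with m₁+m₂ = M = 1: (-1/2,3/2), (1/2,1/2)
  (m₁,m₂)=(1/2,1/2): CG² = 2/3, CG = +√(2/3)
  (m₁,m₂)=(-1/2,3/2): CG² = 1/3, CG = +√(1/3)   ← matches the target
Pairs with CG² = 1/3: (-1/2,3/2): +√(1/3)

(-1/2,3/2): +√(1/3)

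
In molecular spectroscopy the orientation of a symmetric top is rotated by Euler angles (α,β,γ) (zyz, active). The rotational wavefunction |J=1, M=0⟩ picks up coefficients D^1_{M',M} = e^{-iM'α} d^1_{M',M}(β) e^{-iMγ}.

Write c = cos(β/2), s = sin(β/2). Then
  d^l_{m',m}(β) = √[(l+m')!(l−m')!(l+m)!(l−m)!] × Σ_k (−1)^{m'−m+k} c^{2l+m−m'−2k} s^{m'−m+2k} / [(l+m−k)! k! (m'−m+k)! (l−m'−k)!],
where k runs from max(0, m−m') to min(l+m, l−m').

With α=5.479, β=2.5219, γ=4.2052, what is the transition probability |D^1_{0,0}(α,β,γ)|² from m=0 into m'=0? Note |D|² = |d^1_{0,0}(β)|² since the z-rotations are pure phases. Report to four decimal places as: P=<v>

P=0.6627

D^1_{0,0}(5.4790,2.5219,4.2052) = e^{-i·0·5.4790}·d^1_{0,0}(2.5219)·e^{-i·0·4.2052}. Compute d first:
With c≡cos(β/2)=0.304912 and s≡sin(β/2)=0.952380, N=[1·1·1·1]^{1/2}=1.000000
k∈{0,1} keeps every argument non-negative
  k=0: (−1)^0·1.0000/(1)·0.3049^2·0.9524^0 = +0.092972
  k=1: (−1)^1·1.0000/(1)·0.3049^0·0.9524^2 = -0.907028
d^1_{0,0}(2.5219) = +0.092972 -0.907028 = -0.814057
|D^1_{0,0}|² = |d^1_{0,0}(β)|² = (-0.814057)² = 0.662689 (the z-rotation phases have unit modulus)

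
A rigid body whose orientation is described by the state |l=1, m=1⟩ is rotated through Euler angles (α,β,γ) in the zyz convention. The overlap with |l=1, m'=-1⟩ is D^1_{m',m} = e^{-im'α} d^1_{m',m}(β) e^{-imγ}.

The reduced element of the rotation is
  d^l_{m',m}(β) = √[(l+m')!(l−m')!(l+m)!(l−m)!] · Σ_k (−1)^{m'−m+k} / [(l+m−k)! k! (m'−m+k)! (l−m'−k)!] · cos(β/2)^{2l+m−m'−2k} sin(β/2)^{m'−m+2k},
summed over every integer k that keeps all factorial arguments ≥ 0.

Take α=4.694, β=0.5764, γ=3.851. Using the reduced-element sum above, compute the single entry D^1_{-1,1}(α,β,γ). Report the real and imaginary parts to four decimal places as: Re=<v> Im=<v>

Split into d^1_{-1,1}(β=0.5764) × two z-phases.
c=cos(0.576400/2)=0.958757, s=sin(0.576400/2)=0.284227; N=√[1·2·2·1]=2.000000
The bounds max(0,m−m')=2 and min(l+m,l−m')=2 give 1 term
  k=2: (−1)^0·2.0000/(2)·0.9588^0·0.2842^2 = +0.080785
d^1_{-1,1}(0.5764) = +0.080785
D = (-0.018388-0.999831i)·(+0.080785)·(-0.758748+0.651384i) = +0.053740+0.060317i

Re=0.0537 Im=0.0603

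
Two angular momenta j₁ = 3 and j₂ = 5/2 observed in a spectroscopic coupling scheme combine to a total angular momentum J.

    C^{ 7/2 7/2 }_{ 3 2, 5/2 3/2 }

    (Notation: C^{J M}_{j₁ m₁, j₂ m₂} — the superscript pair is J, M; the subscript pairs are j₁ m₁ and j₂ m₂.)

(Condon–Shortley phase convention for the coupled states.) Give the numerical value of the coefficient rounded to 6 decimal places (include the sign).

j₁+j₂−J=2  J+j₁−j₂=4  J−j₁+j₂=3  j₁+j₂+J+1=10
(j₁±m₁, j₂±m₂, J±M) = (5,1,4,1,7,0)
P² = 9216
sum k=1..1:
  [1] −1/144 = -1/144
S = -1/144
C² = P²·S² = 4/9 ; C = -0.666667

-0.666667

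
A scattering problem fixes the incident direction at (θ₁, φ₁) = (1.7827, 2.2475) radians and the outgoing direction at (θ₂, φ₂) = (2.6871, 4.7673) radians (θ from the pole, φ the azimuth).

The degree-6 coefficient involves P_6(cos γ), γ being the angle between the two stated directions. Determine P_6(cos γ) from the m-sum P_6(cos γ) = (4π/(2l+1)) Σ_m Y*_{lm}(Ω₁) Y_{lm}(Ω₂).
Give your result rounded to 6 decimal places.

Summing Y*_{l m}(θ₁,φ₁)·Y_{l m}(θ₂,φ₂) over m ∈ [−6, 6]; prefactor 4π/(2·6+1) = 0.966644:
  m=-6: (0.255977, 0.335211) × (-0.003272, 0.001119) = (-0.001213, -0.000810)  (running Σ = (-0.001213, -0.000810))
  m=-5: (-0.075303, 0.305168) × (-0.006647, -0.023599) = (0.007702, -0.000251)  (running Σ = (0.006490, -0.001062))
  m=-4: (0.151762, -0.070481) × (0.101918, -0.022753) = (0.013864, -0.010636)  (running Σ = (0.020353, -0.011698))
  m=-3: (0.288401, 0.142642) × (0.047748, 0.287225) = (-0.027200, 0.089647)  (running Σ = (-0.006846, 0.077949))
  m=-2: (-0.018016, -0.081565) × (-0.497567, 0.054865) = (0.013439, 0.039596)  (running Σ = (0.006593, 0.117545))
  m=-1: (0.198265, -0.246836) × (-0.020402, -0.371170) = (-0.095663, -0.068554)  (running Σ = (-0.089070, 0.048991))
  m=0: (-0.060499, -0.000000) × (-0.253733, 0.000000) = (0.015350, 0.000000)  (running Σ = (-0.073720, 0.048991))
  m=1: (-0.198265, -0.246836) × (0.020402, -0.371170) = (-0.095663, 0.068554)  (running Σ = (-0.169383, 0.117545))
  m=2: (-0.018016, 0.081565) × (-0.497567, -0.054865) = (0.013439, -0.039596)  (running Σ = (-0.155944, 0.077949))
  m=3: (-0.288401, 0.142642) × (-0.047748, 0.287225) = (-0.027200, -0.089647)  (running Σ = (-0.183143, -0.011698))
  m=4: (0.151762, 0.070481) × (0.101918, 0.022753) = (0.013864, 0.010636)  (running Σ = (-0.169280, -0.001062))
  m=5: (0.075303, 0.305168) × (0.006647, -0.023599) = (0.007702, 0.000251)  (running Σ = (-0.161578, -0.000810))
  m=6: (0.255977, -0.335211) × (-0.003272, -0.001119) = (-0.001213, 0.000810)  (running Σ = (-0.162790, -0.000000))
Accumulated sum (-0.162790, -0.000000); after 4π/(2l+1) scaling, (-0.157360, -0.000000) ⇒ P_6 = -0.157360

-0.157360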